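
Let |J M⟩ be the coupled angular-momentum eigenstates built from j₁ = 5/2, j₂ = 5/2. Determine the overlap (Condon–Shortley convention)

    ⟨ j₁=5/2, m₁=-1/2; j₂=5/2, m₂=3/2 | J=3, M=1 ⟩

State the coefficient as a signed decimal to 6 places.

√[7·2!3!3!/9! · 2!3!4!1!4!2!] = √(96/5)
  +(−1)^1/∏(1,1,2,3,1,0)! = -1/12  (running -1/12)
  +(−1)^2/∏(2,0,1,2,2,1)! = 1/8  (running 1/24)
⟨..|..⟩ = √(96/5)·(1/24) = +0.182574

+√(1/30) ≈ +0.182574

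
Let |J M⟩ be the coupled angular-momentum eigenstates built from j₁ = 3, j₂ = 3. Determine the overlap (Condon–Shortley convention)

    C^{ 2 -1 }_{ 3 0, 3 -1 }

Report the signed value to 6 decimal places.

triangle: 4!·2!·2!/9! = 96/362880
(j±m)!: 3!·3!·2!·4!·1!·3! = 10368
prefactor² = (2J+1)·Δ·N² = 96/7
  k=1: −1/(1!·3!·2!·1!·0!·1!) = -1/12
  k=2: +1/(2!·2!·1!·0!·1!·2!) = 1/8
Σ = 1/24  ⇒  CG² = 96/7·1/24² = 1/42
CG = +√(1/42) = +0.154303

+0.154303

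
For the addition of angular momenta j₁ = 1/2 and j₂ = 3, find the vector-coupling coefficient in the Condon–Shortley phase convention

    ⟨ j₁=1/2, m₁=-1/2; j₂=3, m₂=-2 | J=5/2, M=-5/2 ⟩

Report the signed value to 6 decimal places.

triangle: 1!×0!×5!/7! = 120/5040
(j±m)!: 0!×1!×1!×5!×0!×5! = 14400
prefactor² = (2J+1)×Δ×N² = 14400/7
  k=1: −1/(1!×0!×0!×0!×0!×5!) = -1/120
Σ = -1/120  ⇒  CG² = 14400/7×(-1/120)² = 1/7
CG = −√(1/7) = -0.377964

−√(1/7) ≈ -0.377964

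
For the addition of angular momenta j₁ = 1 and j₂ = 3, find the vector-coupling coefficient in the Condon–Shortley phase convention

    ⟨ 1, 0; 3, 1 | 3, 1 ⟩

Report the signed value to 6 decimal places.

-0.288675  (= −√(1/12))

triangle: 1!*1!*5!/8! = 120/40320
(j±m)!: 1!*1!*4!*2!*4!*2! = 2304
prefactor² = (2J+1)*Δ*N² = 48
  k=0: +1/(0!*1!*1!*4!*0!*1!) = 1/24
  k=1: −1/(1!*0!*0!*3!*1!*2!) = -1/12
Σ = -1/24  ⇒  CG² = 48*(-1/24)² = 1/12
CG = −√(1/12) = -0.288675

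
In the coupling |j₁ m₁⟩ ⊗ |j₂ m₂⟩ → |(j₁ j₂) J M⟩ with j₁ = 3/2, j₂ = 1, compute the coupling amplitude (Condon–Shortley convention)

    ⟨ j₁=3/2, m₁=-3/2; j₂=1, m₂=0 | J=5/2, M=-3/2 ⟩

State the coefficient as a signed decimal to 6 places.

triangle: 0!·3!·2!/6! = 12/720
(j±m)!: 0!·3!·1!·1!·1!·4! = 144
prefactor² = (2J+1)·Δ·N² = 72/5
  k=0: +1/(0!·0!·3!·1!·0!·1!) = 1/6
Σ = 1/6  ⇒  CG² = 72/5·1/6² = 2/5
CG = +√(2/5) = +0.632456

+0.632456  (= +√(2/5))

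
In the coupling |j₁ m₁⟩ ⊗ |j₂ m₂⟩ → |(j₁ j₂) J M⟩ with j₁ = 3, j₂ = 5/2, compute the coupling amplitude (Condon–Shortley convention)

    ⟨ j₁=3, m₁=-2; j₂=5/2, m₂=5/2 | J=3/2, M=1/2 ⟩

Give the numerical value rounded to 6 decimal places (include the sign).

j₁+j₂−J=4  J+j₁−j₂=2  J−j₁+j₂=1  j₁+j₂+J+1=8
(j₁±m₁, j₂±m₂, J±M) = (1,5,5,0,2,1)
P² = 960/7
sum k=4..4:
  [4] +1/24 = 1/24
S = 1/24
C² = P²·S² = 5/21 ; C = +0.487950

+0.487950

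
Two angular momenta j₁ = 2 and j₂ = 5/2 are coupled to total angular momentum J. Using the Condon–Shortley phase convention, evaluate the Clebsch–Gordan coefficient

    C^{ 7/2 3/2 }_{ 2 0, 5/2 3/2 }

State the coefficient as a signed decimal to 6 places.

triangle: 1!×3!×4!/9! = 144/362880
(j±m)!: 2!×2!×4!×1!×5!×2! = 23040
prefactor² = (2J+1)×Δ×N² = 512/7
  k=0: +1/(0!×1!×2!×4!×1!×0!) = 1/48
  k=1: −1/(1!×0!×1!×3!×2!×1!) = -1/12
Σ = -1/16  ⇒  CG² = 512/7×(-1/16)² = 2/7
CG = −√(2/7) = -0.534522

−√(2/7) ≈ -0.534522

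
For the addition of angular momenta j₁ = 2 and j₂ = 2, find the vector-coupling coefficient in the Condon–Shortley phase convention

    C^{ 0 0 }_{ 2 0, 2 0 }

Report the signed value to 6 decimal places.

triangle: 4!*0!*0!/5! = 24/120
(j±m)!: 2!*2!*2!*2!*0!*0! = 16
prefactor² = (2J+1)*Δ*N² = 16/5
  k=2: +1/(2!*2!*0!*0!*0!*0!) = 1/4
Σ = 1/4  ⇒  CG² = 16/5*1/4² = 1/5
CG = +√(1/5) = +0.447214

+√(1/5) ≈ +0.447214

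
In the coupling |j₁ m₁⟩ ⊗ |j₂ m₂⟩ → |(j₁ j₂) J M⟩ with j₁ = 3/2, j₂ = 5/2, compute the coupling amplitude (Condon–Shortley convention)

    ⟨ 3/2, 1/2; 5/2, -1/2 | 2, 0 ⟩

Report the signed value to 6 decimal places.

−√(1/14) ≈ -0.267261

triangle: 2!×1!×3!/7! = 12/5040
(j±m)!: 2!×1!×2!×3!×2!×2! = 96
prefactor² = (2J+1)×Δ×N² = 8/7
  k=0: +1/(0!×2!×1!×2!×0!×1!) = 1/4
  k=1: −1/(1!×1!×0!×1!×1!×2!) = -1/2
Σ = -1/4  ⇒  CG² = 8/7×(-1/4)² = 1/14
CG = −√(1/14) = -0.267261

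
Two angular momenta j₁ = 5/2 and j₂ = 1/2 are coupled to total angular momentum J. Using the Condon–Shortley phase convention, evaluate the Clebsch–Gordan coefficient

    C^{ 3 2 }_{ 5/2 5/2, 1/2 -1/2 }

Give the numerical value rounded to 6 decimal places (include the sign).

√[7·0!5!1!/7! · 5!0!0!1!5!1!] = √(2400)
  +(−1)^0/∏(0,0,0,0,5,1)! = 1/120  (running 1/120)
⟨..|..⟩ = √(2400)·(1/120) = +0.408248

+√(1/6) ≈ +0.408248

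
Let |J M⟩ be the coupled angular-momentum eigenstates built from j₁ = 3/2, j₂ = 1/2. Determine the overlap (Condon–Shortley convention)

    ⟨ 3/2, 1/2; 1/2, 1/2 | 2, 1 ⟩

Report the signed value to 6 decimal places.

√[5·0!3!1!/5! · 2!1!1!0!3!1!] = √(3)
  +(−1)^0/∏(0,0,1,1,2,0)! = 1/2  (running 1/2)
⟨..|..⟩ = √(3)·(1/2) = +0.866025

+0.866025  (= +√(3/4))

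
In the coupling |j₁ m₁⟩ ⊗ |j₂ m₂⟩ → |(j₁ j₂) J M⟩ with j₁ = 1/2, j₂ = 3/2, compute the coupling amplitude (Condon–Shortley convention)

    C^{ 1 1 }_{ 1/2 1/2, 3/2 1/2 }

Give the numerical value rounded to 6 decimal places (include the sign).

√[3·1!0!2!/4! · 1!0!2!1!2!0!] = √(1)
  +(−1)^0/∏(0,1,0,2,0,0)! = 1/2  (running 1/2)
⟨..|..⟩ = √(1)·(1/2) = +0.500000

+0.500000  (= +√(1/4))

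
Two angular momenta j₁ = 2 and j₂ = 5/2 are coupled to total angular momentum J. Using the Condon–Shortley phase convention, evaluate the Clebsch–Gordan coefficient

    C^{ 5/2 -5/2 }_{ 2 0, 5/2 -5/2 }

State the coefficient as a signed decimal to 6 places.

triangle: 2!·2!·3!/8! = 24/40320
(j±m)!: 2!·2!·0!·5!·0!·5! = 57600
prefactor² = (2J+1)·Δ·N² = 1440/7
  k=0: +1/(0!·2!·2!·0!·0!·3!) = 1/24
Σ = 1/24  ⇒  CG² = 1440/7·1/24² = 5/14
CG = +√(5/14) = +0.597614

+0.597614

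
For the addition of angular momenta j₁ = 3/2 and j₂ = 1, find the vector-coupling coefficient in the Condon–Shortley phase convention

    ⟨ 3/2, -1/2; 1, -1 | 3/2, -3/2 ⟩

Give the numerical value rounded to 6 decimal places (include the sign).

j₁+j₂−J=1  J+j₁−j₂=2  J−j₁+j₂=1  j₁+j₂+J+1=5
(j₁±m₁, j₂±m₂, J±M) = (1,2,0,2,0,3)
P² = 8/5
sum k=0..0:
  [0] +1/2 = 1/2
S = 1/2
C² = P²·S² = 2/5 ; C = +0.632456

+√(2/5) = +0.632456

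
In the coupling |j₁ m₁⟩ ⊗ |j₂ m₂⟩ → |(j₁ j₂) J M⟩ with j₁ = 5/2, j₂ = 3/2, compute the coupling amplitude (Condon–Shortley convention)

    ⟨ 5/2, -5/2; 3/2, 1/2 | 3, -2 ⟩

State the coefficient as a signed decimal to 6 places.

√[7·1!4!2!/8! · 0!5!2!1!1!5!] = √(240)
  +(−1)^1/∏(1,0,4,1,0,1)! = -1/24  (running -1/24)
⟨..|..⟩ = √(240)·(-1/24) = -0.645497

−√(5/12) = -0.645497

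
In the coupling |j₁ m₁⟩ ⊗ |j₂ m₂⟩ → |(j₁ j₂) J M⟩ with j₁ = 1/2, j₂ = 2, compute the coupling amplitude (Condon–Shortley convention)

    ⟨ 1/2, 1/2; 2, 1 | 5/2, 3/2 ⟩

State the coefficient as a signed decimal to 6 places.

+0.894427  (= +√(4/5))

triangle: 0!×1!×4!/6! = 24/720
(j±m)!: 1!×0!×3!×1!×4!×1! = 144
prefactor² = (2J+1)×Δ×N² = 144/5
  k=0: +1/(0!×0!×0!×3!×1!×1!) = 1/6
Σ = 1/6  ⇒  CG² = 144/5×1/6² = 4/5
CG = +√(4/5) = +0.894427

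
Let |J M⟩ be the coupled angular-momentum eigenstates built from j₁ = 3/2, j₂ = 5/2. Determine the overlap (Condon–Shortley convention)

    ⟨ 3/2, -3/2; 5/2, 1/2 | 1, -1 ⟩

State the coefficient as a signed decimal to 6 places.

-0.223607

triangle: 3!·0!·2!/6! = 12/720
(j±m)!: 0!·3!·3!·2!·0!·2! = 144
prefactor² = (2J+1)·Δ·N² = 36/5
  k=3: −1/(3!·0!·0!·0!·0!·2!) = -1/12
Σ = -1/12  ⇒  CG² = 36/5·(-1/12)² = 1/20
CG = −√(1/20) = -0.223607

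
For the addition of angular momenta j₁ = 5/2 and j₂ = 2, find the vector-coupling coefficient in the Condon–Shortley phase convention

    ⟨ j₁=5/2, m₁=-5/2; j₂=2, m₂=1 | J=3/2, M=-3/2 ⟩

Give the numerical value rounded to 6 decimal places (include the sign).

-0.534522  (= −√(2/7))

√[4·3!2!1!/7! · 0!5!3!1!0!3!] = √(288/7)
  +(−1)^3/∏(3,0,2,0,0,1)! = -1/12  (running -1/12)
⟨..|..⟩ = √(288/7)·(-1/12) = -0.534522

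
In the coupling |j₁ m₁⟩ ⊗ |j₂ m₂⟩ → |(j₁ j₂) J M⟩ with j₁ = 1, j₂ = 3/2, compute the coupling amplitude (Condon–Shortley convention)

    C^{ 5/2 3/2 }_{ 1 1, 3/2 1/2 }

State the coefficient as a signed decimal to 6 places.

+0.774597  (= +√(3/5))

triangle: 0!×2!×3!/6! = 12/720
(j±m)!: 2!×0!×2!×1!×4!×1! = 96
prefactor² = (2J+1)×Δ×N² = 48/5
  k=0: +1/(0!×0!×0!×2!×2!×1!) = 1/4
Σ = 1/4  ⇒  CG² = 48/5×1/4² = 3/5
CG = +√(3/5) = +0.774597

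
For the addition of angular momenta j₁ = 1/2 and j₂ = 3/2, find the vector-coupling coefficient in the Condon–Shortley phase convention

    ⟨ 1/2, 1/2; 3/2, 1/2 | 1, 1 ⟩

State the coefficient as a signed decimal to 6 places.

j₁+j₂−J=1  J+j₁−j₂=0  J−j₁+j₂=2  j₁+j₂+J+1=4
(j₁±m₁, j₂±m₂, J±M) = (1,0,2,1,2,0)
P² = 1
sum k=0..0:
  [0] +1/2 = 1/2
S = 1/2
C² = P²·S² = 1/4 ; C = +0.500000

+0.500000  (= +√(1/4))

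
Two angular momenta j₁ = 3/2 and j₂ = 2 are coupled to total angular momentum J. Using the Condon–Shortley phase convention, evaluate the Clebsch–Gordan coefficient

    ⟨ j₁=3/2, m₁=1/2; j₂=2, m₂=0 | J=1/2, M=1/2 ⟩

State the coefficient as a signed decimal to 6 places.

triangle: 3!×0!×1!/5! = 6/120
(j±m)!: 2!×1!×2!×2!×1!×0! = 8
prefactor² = (2J+1)×Δ×N² = 4/5
  k=1: −1/(1!×2!×0!×1!×0!×0!) = -1/2
Σ = -1/2  ⇒  CG² = 4/5×(-1/2)² = 1/5
CG = −√(1/5) = -0.447214

-0.447214  (= −√(1/5))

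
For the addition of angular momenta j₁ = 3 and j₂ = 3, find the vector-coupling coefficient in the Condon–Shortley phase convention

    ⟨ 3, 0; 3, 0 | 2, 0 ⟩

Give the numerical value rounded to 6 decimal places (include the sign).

+0.436436

j₁+j₂−J=4  J+j₁−j₂=2  J−j₁+j₂=2  j₁+j₂+J+1=9
(j₁±m₁, j₂±m₂, J±M) = (3,3,3,3,2,2)
P² = 48/7
sum k=1..3:
  [1] −1/24 = -1/24
  [2] +1/4 = 1/4
  [3] −1/24 = -1/24
S = 1/6
C² = P²·S² = 4/21 ; C = +0.436436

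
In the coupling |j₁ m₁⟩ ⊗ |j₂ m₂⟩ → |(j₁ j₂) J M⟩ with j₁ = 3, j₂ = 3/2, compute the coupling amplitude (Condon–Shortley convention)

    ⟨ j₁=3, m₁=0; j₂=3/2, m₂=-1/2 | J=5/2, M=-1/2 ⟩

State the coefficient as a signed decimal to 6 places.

−√(6/35) ≈ -0.414039

√[6·2!4!1!/8! · 3!3!1!2!2!3!] = √(216/35)
  +(−1)^0/∏(0,2,3,1,1,0)! = 1/12  (running 1/12)
  +(−1)^1/∏(1,1,2,0,2,1)! = -1/4  (running -1/6)
⟨..|..⟩ = √(216/35)·(-1/6) = -0.414039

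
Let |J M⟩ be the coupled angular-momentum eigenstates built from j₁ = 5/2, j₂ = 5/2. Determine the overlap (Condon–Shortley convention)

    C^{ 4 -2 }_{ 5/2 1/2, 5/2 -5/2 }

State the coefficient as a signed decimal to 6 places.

+√(9/28) ≈ +0.566947

√[9·1!4!4!/10! · 3!2!0!5!2!6!] = √(20736/7)
  +(−1)^0/∏(0,1,2,0,2,4)! = 1/96  (running 1/96)
⟨..|..⟩ = √(20736/7)·(1/96) = +0.566947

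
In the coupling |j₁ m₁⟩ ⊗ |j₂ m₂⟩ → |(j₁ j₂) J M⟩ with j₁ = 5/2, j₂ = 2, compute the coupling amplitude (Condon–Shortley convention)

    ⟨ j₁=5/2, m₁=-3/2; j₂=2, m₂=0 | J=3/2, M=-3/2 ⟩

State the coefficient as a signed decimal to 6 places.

+√(12/35) ≈ +0.585540

triangle: 3!×2!×1!/7! = 12/5040
(j±m)!: 1!×4!×2!×2!×0!×3! = 576
prefactor² = (2J+1)×Δ×N² = 192/35
  k=2: +1/(2!×1!×2!×0!×0!×1!) = 1/4
Σ = 1/4  ⇒  CG² = 192/35×1/4² = 12/35
CG = +√(12/35) = +0.585540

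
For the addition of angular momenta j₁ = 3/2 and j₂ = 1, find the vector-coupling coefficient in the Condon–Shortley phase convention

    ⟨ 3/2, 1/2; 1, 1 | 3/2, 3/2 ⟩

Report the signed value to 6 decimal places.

j₁+j₂−J=1  J+j₁−j₂=2  J−j₁+j₂=1  j₁+j₂+J+1=5
(j₁±m₁, j₂±m₂, J±M) = (2,1,2,0,3,0)
P² = 8/5
sum k=1..1:
  [1] −1/2 = -1/2
S = -1/2
C² = P²·S² = 2/5 ; C = -0.632456

-0.632456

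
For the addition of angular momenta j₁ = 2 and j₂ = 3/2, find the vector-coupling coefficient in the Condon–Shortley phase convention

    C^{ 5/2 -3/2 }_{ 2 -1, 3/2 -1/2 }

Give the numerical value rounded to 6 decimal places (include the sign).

√[6·1!3!2!/7! · 1!3!1!2!1!4!] = √(144/35)
  +(−1)^0/∏(0,1,3,1,0,1)! = 1/6  (running 1/6)
  +(−1)^1/∏(1,0,2,0,1,2)! = -1/4  (running -1/12)
⟨..|..⟩ = √(144/35)·(-1/12) = -0.169031

-0.169031  (= −√(1/35))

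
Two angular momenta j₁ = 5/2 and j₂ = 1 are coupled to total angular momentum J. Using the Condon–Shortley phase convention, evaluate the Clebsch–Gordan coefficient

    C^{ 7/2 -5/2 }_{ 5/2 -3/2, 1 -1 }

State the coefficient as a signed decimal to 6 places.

triangle: 0!·5!·2!/8! = 240/40320
(j±m)!: 1!·4!·0!·2!·1!·6! = 34560
prefactor² = (2J+1)·Δ·N² = 11520/7
  k=0: +1/(0!·0!·4!·0!·1!·2!) = 1/48
Σ = 1/48  ⇒  CG² = 11520/7·1/48² = 5/7
CG = +√(5/7) = +0.845154

+0.845154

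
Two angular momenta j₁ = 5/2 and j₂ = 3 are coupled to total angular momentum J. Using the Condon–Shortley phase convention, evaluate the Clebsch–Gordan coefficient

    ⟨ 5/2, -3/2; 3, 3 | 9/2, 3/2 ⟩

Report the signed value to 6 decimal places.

-0.322329

√[10·1!4!5!/11! · 1!4!6!0!6!3!] = √(4147200/77)
  +(−1)^1/∏(1,0,3,5,1,0)! = -1/720  (running -1/720)
⟨..|..⟩ = √(4147200/77)·(-1/720) = -0.322329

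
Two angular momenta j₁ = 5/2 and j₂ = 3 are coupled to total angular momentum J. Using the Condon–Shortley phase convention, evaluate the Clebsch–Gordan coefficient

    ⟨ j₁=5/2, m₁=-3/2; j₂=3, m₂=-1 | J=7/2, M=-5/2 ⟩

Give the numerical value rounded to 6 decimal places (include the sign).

triangle: 2!*3!*4!/10! = 288/3628800
(j±m)!: 1!*4!*2!*4!*1!*6! = 829440
prefactor² = (2J+1)*Δ*N² = 18432/35
  k=1: −1/(1!*1!*3!*1!*0!*3!) = -1/36
  k=2: +1/(2!*0!*2!*0!*1!*4!) = 1/96
Σ = -5/288  ⇒  CG² = 18432/35*(-5/288)² = 10/63
CG = −√(10/63) = -0.398410

-0.398410  (= −√(10/63))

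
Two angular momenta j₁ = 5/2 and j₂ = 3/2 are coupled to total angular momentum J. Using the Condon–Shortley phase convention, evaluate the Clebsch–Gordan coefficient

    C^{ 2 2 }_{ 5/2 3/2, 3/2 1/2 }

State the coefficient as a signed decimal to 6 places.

j₁+j₂−J=2  J+j₁−j₂=3  J−j₁+j₂=1  j₁+j₂+J+1=7
(j₁±m₁, j₂±m₂, J±M) = (4,1,2,1,4,0)
P² = 96/7
sum k=1..1:
  [1] −1/6 = -1/6
S = -1/6
C² = P²·S² = 8/21 ; C = -0.617213

-0.617213  (= −√(8/21))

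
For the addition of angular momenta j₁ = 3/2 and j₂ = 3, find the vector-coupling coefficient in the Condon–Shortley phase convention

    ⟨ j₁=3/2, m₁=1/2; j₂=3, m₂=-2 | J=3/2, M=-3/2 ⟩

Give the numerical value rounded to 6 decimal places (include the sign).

-0.534522

j₁+j₂−J=3  J+j₁−j₂=0  J−j₁+j₂=3  j₁+j₂+J+1=7
(j₁±m₁, j₂±m₂, J±M) = (2,1,1,5,0,3)
P² = 288/7
sum k=1..1:
  [1] −1/12 = -1/12
S = -1/12
C² = P²·S² = 2/7 ; C = -0.534522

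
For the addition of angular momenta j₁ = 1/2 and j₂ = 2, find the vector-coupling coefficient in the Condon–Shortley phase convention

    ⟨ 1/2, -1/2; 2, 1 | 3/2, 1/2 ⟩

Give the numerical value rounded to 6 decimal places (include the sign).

triangle: 1!·0!·3!/5! = 6/120
(j±m)!: 0!·1!·3!·1!·2!·1! = 12
prefactor² = (2J+1)·Δ·N² = 12/5
  k=1: −1/(1!·0!·0!·2!·0!·1!) = -1/2
Σ = -1/2  ⇒  CG² = 12/5·(-1/2)² = 3/5
CG = −√(3/5) = -0.774597

−√(3/5) ≈ -0.774597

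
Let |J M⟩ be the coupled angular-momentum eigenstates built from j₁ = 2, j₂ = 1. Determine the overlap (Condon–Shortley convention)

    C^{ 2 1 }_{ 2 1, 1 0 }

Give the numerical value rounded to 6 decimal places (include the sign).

+√(1/6) = +0.408248

triangle: 1!·3!·1!/6! = 6/720
(j±m)!: 3!·1!·1!·1!·3!·1! = 36
prefactor² = (2J+1)·Δ·N² = 3/2
  k=0: +1/(0!·1!·1!·1!·2!·0!) = 1/2
  k=1: −1/(1!·0!·0!·0!·3!·1!) = -1/6
Σ = 1/3  ⇒  CG² = 3/2·1/3² = 1/6
CG = +√(1/6) = +0.408248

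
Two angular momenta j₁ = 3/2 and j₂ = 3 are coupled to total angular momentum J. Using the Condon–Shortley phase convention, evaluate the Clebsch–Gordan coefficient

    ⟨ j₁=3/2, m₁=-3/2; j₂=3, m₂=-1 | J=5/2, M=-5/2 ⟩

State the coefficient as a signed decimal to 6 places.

j₁+j₂−J=2  J+j₁−j₂=1  J−j₁+j₂=4  j₁+j₂+J+1=8
(j₁±m₁, j₂±m₂, J±M) = (0,3,2,4,0,5)
P² = 1728/7
sum k=2..2:
  [2] +1/48 = 1/48
S = 1/48
C² = P²·S² = 3/28 ; C = +0.327327

+0.327327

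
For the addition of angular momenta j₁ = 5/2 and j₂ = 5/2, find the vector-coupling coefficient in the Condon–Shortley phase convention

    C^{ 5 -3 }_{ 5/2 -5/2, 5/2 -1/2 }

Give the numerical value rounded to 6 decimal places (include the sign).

triangle: 0!×5!×5!/11! = 14400/39916800
(j±m)!: 0!×5!×2!×3!×2!×8! = 116121600
prefactor² = (2J+1)×Δ×N² = 460800
  k=0: +1/(0!×0!×5!×2!×0!×3!) = 1/1440
Σ = 1/1440  ⇒  CG² = 460800×1/1440² = 2/9
CG = +√(2/9) = +0.471405

+√(2/9) = +0.471405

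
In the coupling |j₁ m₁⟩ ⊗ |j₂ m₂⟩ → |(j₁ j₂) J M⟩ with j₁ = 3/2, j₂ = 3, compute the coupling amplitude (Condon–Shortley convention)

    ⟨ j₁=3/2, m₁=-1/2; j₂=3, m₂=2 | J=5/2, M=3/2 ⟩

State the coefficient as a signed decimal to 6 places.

+0.267261  (= +√(1/14))

j₁+j₂−J=2  J+j₁−j₂=1  J−j₁+j₂=4  j₁+j₂+J+1=8
(j₁±m₁, j₂±m₂, J±M) = (1,2,5,1,4,1)
P² = 288/7
sum k=1..2:
  [1] −1/24 = -1/24
  [2] +1/12 = 1/12
S = 1/24
C² = P²·S² = 1/14 ; C = +0.267261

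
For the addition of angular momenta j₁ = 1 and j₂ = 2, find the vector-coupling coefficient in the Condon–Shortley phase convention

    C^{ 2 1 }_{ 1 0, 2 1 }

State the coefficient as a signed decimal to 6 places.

triangle: 1!·1!·3!/6! = 6/720
(j±m)!: 1!·1!·3!·1!·3!·1! = 36
prefactor² = (2J+1)·Δ·N² = 3/2
  k=0: +1/(0!·1!·1!·3!·0!·0!) = 1/6
  k=1: −1/(1!·0!·0!·2!·1!·1!) = -1/2
Σ = -1/3  ⇒  CG² = 3/2·(-1/3)² = 1/6
CG = −√(1/6) = -0.408248

−√(1/6) = -0.408248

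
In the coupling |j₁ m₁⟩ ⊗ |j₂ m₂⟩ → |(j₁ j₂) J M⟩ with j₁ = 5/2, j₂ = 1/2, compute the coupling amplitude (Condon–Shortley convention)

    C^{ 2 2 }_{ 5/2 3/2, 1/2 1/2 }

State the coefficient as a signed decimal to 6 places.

triangle: 1!·4!·0!/6! = 24/720
(j±m)!: 4!·1!·1!·0!·4!·0! = 576
prefactor² = (2J+1)·Δ·N² = 96
  k=1: −1/(1!·0!·0!·0!·4!·0!) = -1/24
Σ = -1/24  ⇒  CG² = 96·(-1/24)² = 1/6
CG = −√(1/6) = -0.408248

−√(1/6) = -0.408248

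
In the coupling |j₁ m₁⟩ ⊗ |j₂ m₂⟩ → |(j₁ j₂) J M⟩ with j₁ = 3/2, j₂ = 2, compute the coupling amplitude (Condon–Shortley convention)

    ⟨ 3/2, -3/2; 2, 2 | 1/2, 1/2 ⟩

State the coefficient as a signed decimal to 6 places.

√[2·3!0!1!/5! · 0!3!4!0!1!0!] = √(72/5)
  +(−1)^3/∏(3,0,0,1,0,0)! = -1/6  (running -1/6)
⟨..|..⟩ = √(72/5)·(-1/6) = -0.632456

−√(2/5) ≈ -0.632456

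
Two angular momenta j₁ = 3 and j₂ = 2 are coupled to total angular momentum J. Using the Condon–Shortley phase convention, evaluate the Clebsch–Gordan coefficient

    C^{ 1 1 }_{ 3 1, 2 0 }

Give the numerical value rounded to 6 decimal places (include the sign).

triangle: 4!·2!·0!/7! = 48/5040
(j±m)!: 4!·2!·2!·2!·2!·0! = 384
prefactor² = (2J+1)·Δ·N² = 384/35
  k=2: +1/(2!·2!·0!·0!·2!·0!) = 1/8
Σ = 1/8  ⇒  CG² = 384/35·1/8² = 6/35
CG = +√(6/35) = +0.414039

+√(6/35) = +0.414039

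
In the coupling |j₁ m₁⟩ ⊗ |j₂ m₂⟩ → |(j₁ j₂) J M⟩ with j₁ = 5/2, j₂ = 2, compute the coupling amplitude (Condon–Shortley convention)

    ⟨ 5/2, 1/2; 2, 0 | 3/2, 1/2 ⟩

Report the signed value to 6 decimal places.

-0.239046  (= −√(2/35))

triangle: 3!*2!*1!/7! = 12/5040
(j±m)!: 3!*2!*2!*2!*2!*1! = 96
prefactor² = (2J+1)*Δ*N² = 32/35
  k=1: −1/(1!*2!*1!*1!*1!*0!) = -1/2
  k=2: +1/(2!*1!*0!*0!*2!*1!) = 1/4
Σ = -1/4  ⇒  CG² = 32/35*(-1/4)² = 2/35
CG = −√(2/35) = -0.239046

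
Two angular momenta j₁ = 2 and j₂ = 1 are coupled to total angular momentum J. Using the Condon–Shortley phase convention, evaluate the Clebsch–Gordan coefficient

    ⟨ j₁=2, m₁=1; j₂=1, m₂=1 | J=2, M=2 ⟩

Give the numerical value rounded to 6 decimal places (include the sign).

triangle: 1!·3!·1!/6! = 6/720
(j±m)!: 3!·1!·2!·0!·4!·0! = 288
prefactor² = (2J+1)·Δ·N² = 12
  k=1: −1/(1!·0!·0!·1!·3!·0!) = -1/6
Σ = -1/6  ⇒  CG² = 12·(-1/6)² = 1/3
CG = −√(1/3) = -0.577350

-0.577350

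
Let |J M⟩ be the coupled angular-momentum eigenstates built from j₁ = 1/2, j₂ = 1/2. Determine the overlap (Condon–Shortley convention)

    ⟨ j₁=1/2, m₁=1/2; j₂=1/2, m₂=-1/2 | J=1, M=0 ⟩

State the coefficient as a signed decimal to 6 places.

j₁+j₂−J=0  J+j₁−j₂=1  J−j₁+j₂=1  j₁+j₂+J+1=3
(j₁±m₁, j₂±m₂, J±M) = (1,0,0,1,1,1)
P² = 1/2
sum k=0..0:
  [0] +1/1 = 1
S = 1
C² = P²·S² = 1/2 ; C = +0.707107

+0.707107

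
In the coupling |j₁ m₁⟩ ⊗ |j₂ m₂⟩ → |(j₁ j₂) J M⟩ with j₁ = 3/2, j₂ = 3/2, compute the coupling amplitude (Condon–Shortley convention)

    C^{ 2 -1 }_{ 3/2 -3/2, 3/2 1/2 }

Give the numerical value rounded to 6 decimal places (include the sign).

triangle: 1!·2!·2!/6! = 4/720
(j±m)!: 0!·3!·2!·1!·1!·3! = 72
prefactor² = (2J+1)·Δ·N² = 2
  k=1: −1/(1!·0!·2!·1!·0!·1!) = -1/2
Σ = -1/2  ⇒  CG² = 2·(-1/2)² = 1/2
CG = −√(1/2) = -0.707107

-0.707107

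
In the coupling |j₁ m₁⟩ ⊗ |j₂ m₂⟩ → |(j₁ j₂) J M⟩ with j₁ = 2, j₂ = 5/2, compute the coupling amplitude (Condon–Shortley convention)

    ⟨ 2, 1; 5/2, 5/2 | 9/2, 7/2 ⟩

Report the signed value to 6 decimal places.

+√(4/9) ≈ +0.666667

√[10·0!4!5!/10! · 3!1!5!0!8!1!] = √(230400)
  +(−1)^0/∏(0,0,1,5,3,0)! = 1/720  (running 1/720)
⟨..|..⟩ = √(230400)·(1/720) = +0.666667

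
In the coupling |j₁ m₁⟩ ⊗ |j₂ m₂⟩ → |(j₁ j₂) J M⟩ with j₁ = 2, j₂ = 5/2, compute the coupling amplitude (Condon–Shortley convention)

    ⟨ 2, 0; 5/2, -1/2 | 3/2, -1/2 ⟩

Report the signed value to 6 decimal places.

−√(2/35) = -0.239046

j₁+j₂−J=3  J+j₁−j₂=1  J−j₁+j₂=2  j₁+j₂+J+1=7
(j₁±m₁, j₂±m₂, J±M) = (2,2,2,3,1,2)
P² = 32/35
sum k=1..2:
  [1] −1/2 = -1/2
  [2] +1/4 = 1/4
S = -1/4
C² = P²·S² = 2/35 ; C = -0.239046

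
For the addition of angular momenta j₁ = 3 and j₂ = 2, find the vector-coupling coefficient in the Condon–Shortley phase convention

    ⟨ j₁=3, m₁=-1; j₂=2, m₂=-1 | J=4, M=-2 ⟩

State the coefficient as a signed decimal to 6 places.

triangle: 1!*5!*3!/10! = 720/3628800
(j±m)!: 2!*4!*1!*3!*2!*6! = 414720
prefactor² = (2J+1)*Δ*N² = 5184/7
  k=0: +1/(0!*1!*4!*1!*1!*2!) = 1/48
  k=1: −1/(1!*0!*3!*0!*2!*3!) = -1/72
Σ = 1/144  ⇒  CG² = 5184/7*1/144² = 1/28
CG = +√(1/28) = +0.188982

+√(1/28) ≈ +0.188982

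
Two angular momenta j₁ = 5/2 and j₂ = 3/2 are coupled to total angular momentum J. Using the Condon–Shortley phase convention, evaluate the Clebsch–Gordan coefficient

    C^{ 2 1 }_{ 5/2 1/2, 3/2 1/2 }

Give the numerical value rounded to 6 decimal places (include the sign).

√[5·2!3!1!/7! · 3!2!2!1!3!1!] = √(12/7)
  +(−1)^1/∏(1,1,1,1,2,0)! = -1/2  (running -1/2)
  +(−1)^2/∏(2,0,0,0,3,1)! = 1/12  (running -5/12)
⟨..|..⟩ = √(12/7)·(-5/12) = -0.545545

−√(25/84) ≈ -0.545545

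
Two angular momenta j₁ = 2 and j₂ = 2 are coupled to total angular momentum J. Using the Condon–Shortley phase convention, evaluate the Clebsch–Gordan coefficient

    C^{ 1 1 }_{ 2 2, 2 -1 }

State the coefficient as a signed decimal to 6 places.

+0.447214  (= +√(1/5))

triangle: 3!*1!*1!/6! = 6/720
(j±m)!: 4!*0!*1!*3!*2!*0! = 288
prefactor² = (2J+1)*Δ*N² = 36/5
  k=0: +1/(0!*3!*0!*1!*1!*0!) = 1/6
Σ = 1/6  ⇒  CG² = 36/5*1/6² = 1/5
CG = +√(1/5) = +0.447214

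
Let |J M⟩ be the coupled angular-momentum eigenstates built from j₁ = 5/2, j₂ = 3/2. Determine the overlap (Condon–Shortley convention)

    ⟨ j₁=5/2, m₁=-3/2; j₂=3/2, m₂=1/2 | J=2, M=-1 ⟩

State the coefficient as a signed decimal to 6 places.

j₁+j₂−J=2  J+j₁−j₂=3  J−j₁+j₂=1  j₁+j₂+J+1=7
(j₁±m₁, j₂±m₂, J±M) = (1,4,2,1,1,3)
P² = 24/7
sum k=1..2:
  [1] −1/6 = -1/6
  [2] +1/4 = 1/4
S = 1/12
C² = P²·S² = 1/42 ; C = +0.154303

+√(1/42) ≈ +0.154303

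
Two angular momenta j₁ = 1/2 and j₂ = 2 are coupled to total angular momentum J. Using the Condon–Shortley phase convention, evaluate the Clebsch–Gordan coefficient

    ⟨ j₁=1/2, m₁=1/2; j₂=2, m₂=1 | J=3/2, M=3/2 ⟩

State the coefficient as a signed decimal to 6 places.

+0.447214

triangle: 1!×0!×3!/5! = 6/120
(j±m)!: 1!×0!×3!×1!×3!×0! = 36
prefactor² = (2J+1)×Δ×N² = 36/5
  k=0: +1/(0!×1!×0!×3!×0!×0!) = 1/6
Σ = 1/6  ⇒  CG² = 36/5×1/6² = 1/5
CG = +√(1/5) = +0.447214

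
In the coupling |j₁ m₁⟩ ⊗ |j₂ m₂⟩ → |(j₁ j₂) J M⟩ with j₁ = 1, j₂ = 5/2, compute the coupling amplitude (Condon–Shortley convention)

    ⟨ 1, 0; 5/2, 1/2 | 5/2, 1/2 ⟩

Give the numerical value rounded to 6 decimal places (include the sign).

j₁+j₂−J=1  J+j₁−j₂=1  J−j₁+j₂=4  j₁+j₂+J+1=7
(j₁±m₁, j₂±m₂, J±M) = (1,1,3,2,3,2)
P² = 144/35
sum k=0..1:
  [0] +1/6 = 1/6
  [1] −1/4 = -1/4
S = -1/12
C² = P²·S² = 1/35 ; C = -0.169031

-0.169031  (= −√(1/35))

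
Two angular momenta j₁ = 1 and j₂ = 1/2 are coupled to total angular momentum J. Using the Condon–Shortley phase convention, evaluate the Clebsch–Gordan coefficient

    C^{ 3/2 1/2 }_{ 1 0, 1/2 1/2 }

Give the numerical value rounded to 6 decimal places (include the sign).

j₁+j₂−J=0  J+j₁−j₂=2  J−j₁+j₂=1  j₁+j₂+J+1=4
(j₁±m₁, j₂±m₂, J±M) = (1,1,1,0,2,1)
P² = 2/3
sum k=0..0:
  [0] +1/1 = 1
S = 1
C² = P²·S² = 2/3 ; C = +0.816497

+0.816497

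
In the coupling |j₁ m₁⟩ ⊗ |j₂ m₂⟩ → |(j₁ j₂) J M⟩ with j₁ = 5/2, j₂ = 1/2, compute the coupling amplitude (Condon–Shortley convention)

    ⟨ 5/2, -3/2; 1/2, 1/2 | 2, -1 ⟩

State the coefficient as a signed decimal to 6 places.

-0.816497

triangle: 1!*4!*0!/6! = 24/720
(j±m)!: 1!*4!*1!*0!*1!*3! = 144
prefactor² = (2J+1)*Δ*N² = 24
  k=1: −1/(1!*0!*3!*0!*1!*0!) = -1/6
Σ = -1/6  ⇒  CG² = 24*(-1/6)² = 2/3
CG = −√(2/3) = -0.816497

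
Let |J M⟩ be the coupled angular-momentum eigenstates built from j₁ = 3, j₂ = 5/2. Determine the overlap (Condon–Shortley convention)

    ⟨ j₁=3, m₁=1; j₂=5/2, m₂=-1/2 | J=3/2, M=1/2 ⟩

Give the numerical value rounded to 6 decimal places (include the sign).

-0.097590

√[4·4!2!1!/8! · 4!2!2!3!2!1!] = √(192/35)
  +(−1)^1/∏(1,3,1,1,1,0)! = -1/6  (running -1/6)
  +(−1)^2/∏(2,2,0,0,2,1)! = 1/8  (running -1/24)
⟨..|..⟩ = √(192/35)·(-1/24) = -0.097590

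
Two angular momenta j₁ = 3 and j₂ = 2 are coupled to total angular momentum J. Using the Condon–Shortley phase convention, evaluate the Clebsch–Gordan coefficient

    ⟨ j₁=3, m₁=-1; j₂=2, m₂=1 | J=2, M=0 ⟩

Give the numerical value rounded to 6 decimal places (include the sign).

+√(1/7) = +0.377964

√[5·3!3!1!/8! · 2!4!3!1!2!2!] = √(36/7)
  +(−1)^2/∏(2,1,2,1,1,0)! = 1/4  (running 1/4)
  +(−1)^3/∏(3,0,1,0,2,1)! = -1/12  (running 1/6)
⟨..|..⟩ = √(36/7)·(1/6) = +0.377964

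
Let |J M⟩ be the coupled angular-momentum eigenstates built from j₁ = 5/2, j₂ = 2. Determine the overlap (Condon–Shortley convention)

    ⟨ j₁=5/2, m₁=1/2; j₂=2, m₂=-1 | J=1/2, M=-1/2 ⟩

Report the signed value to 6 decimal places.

−√(2/15) = -0.365148

√[2·4!1!0!/6! · 3!2!1!3!0!1!] = √(24/5)
  +(−1)^1/∏(1,3,1,0,0,0)! = -1/6  (running -1/6)
⟨..|..⟩ = √(24/5)·(-1/6) = -0.365148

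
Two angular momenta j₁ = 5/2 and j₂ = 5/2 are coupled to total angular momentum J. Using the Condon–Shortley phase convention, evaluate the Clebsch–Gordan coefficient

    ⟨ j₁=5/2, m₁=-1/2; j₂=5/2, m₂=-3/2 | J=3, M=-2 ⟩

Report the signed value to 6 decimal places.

triangle: 2!*3!*3!/9! = 72/362880
(j±m)!: 2!*3!*1!*4!*1!*5! = 34560
prefactor² = (2J+1)*Δ*N² = 48
  k=0: +1/(0!*2!*3!*1!*0!*2!) = 1/24
  k=1: −1/(1!*1!*2!*0!*1!*3!) = -1/12
Σ = -1/24  ⇒  CG² = 48*(-1/24)² = 1/12
CG = −√(1/12) = -0.288675

-0.288675  (= −√(1/12))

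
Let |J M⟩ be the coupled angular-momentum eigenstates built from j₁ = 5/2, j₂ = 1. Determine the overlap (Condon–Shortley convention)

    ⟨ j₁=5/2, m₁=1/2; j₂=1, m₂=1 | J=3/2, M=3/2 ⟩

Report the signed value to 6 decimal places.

√[4·2!3!0!/6! · 3!2!2!0!3!0!] = √(48/5)
  +(−1)^2/∏(2,0,0,0,3,0)! = 1/12  (running 1/12)
⟨..|..⟩ = √(48/5)·(1/12) = +0.258199

+√(1/15) ≈ +0.258199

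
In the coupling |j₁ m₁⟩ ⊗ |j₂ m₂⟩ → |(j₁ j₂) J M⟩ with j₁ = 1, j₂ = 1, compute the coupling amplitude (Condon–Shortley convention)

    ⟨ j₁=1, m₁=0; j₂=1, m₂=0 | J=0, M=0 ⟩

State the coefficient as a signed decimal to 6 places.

j₁+j₂−J=2  J+j₁−j₂=0  J−j₁+j₂=0  j₁+j₂+J+1=3
(j₁±m₁, j₂±m₂, J±M) = (1,1,1,1,0,0)
P² = 1/3
sum k=1..1:
  [1] −1/1 = -1
S = -1
C² = P²·S² = 1/3 ; C = -0.577350

-0.577350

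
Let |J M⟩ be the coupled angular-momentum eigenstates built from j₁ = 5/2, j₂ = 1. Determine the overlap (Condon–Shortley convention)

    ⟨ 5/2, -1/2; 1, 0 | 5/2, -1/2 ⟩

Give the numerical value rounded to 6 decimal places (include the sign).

−√(1/35) = -0.169031

j₁+j₂−J=1  J+j₁−j₂=4  J−j₁+j₂=1  j₁+j₂+J+1=7
(j₁±m₁, j₂±m₂, J±M) = (2,3,1,1,2,3)
P² = 144/35
sum k=0..1:
  [0] +1/6 = 1/6
  [1] −1/4 = -1/4
S = -1/12
C² = P²·S² = 1/35 ; C = -0.169031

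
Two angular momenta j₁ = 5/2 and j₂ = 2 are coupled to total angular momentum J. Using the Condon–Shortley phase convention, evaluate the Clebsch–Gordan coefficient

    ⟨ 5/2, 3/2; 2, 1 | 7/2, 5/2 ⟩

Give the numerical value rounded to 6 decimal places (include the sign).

+0.125988

√[8·1!4!3!/9! · 4!1!3!1!6!1!] = √(2304/7)
  +(−1)^0/∏(0,1,1,3,3,0)! = 1/36  (running 1/36)
  +(−1)^1/∏(1,0,0,2,4,1)! = -1/48  (running 1/144)
⟨..|..⟩ = √(2304/7)·(1/144) = +0.125988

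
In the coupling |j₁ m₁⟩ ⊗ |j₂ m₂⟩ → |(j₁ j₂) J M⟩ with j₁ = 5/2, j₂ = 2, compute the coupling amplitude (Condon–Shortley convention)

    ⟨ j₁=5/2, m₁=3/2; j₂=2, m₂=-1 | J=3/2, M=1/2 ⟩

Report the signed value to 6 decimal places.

√[4·3!2!1!/7! · 4!1!1!3!2!1!] = √(96/35)
  +(−1)^0/∏(0,3,1,1,1,0)! = 1/6  (running 1/6)
  +(−1)^1/∏(1,2,0,0,2,1)! = -1/4  (running -1/12)
⟨..|..⟩ = √(96/35)·(-1/12) = -0.138013

−√(2/105) ≈ -0.138013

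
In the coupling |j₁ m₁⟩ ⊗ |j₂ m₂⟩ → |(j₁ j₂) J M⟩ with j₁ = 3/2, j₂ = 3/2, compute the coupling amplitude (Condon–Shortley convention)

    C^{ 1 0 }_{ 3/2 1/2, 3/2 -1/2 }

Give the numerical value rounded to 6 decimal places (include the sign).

triangle: 2!*1!*1!/5! = 2/120
(j±m)!: 2!*1!*1!*2!*1!*1! = 4
prefactor² = (2J+1)*Δ*N² = 1/5
  k=0: +1/(0!*2!*1!*1!*0!*0!) = 1/2
  k=1: −1/(1!*1!*0!*0!*1!*1!) = -1
Σ = -1/2  ⇒  CG² = 1/5*(-1/2)² = 1/20
CG = −√(1/20) = -0.223607

−√(1/20) = -0.223607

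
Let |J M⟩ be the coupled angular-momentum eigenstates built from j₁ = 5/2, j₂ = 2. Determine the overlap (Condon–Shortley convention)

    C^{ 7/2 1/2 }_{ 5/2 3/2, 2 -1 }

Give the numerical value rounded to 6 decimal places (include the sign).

+0.619780  (= +√(121/315))

√[8·1!4!3!/9! · 4!1!1!3!4!3!] = √(2304/35)
  +(−1)^0/∏(0,1,1,1,3,2)! = 1/12  (running 1/12)
  +(−1)^1/∏(1,0,0,0,4,3)! = -1/144  (running 11/144)
⟨..|..⟩ = √(2304/35)·(11/144) = +0.619780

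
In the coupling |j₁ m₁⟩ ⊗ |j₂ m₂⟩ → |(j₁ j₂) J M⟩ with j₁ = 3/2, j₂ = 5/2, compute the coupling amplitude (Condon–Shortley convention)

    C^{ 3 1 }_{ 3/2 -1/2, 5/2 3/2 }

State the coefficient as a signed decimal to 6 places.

−√(49/120) ≈ -0.639010

j₁+j₂−J=1  J+j₁−j₂=2  J−j₁+j₂=4  j₁+j₂+J+1=8
(j₁±m₁, j₂±m₂, J±M) = (1,2,4,1,4,2)
P² = 96/5
sum k=0..1:
  [0] +1/48 = 1/48
  [1] −1/6 = -1/6
S = -7/48
C² = P²·S² = 49/120 ; C = -0.639010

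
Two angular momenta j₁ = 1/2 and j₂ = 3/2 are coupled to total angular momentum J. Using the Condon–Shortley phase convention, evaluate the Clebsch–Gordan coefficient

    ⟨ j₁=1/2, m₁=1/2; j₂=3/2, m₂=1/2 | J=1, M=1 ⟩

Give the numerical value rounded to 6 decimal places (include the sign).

+0.500000

triangle: 1!·0!·2!/4! = 2/24
(j±m)!: 1!·0!·2!·1!·2!·0! = 4
prefactor² = (2J+1)·Δ·N² = 1
  k=0: +1/(0!·1!·0!·2!·0!·0!) = 1/2
Σ = 1/2  ⇒  CG² = 1·1/2² = 1/4
CG = +√(1/4) = +0.500000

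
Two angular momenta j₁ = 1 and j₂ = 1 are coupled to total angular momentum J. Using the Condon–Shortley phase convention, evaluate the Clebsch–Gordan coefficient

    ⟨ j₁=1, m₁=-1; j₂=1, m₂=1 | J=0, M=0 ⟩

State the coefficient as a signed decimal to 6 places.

triangle: 2!×0!×0!/3! = 2/6
(j±m)!: 0!×2!×2!×0!×0!×0! = 4
prefactor² = (2J+1)×Δ×N² = 4/3
  k=2: +1/(2!×0!×0!×0!×0!×0!) = 1/2
Σ = 1/2  ⇒  CG² = 4/3×1/2² = 1/3
CG = +√(1/3) = +0.577350

+√(1/3) ≈ +0.577350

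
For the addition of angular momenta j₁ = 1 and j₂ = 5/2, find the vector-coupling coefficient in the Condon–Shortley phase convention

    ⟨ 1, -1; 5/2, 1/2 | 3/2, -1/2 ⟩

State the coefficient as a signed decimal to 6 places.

+0.447214

triangle: 2!·0!·3!/6! = 12/720
(j±m)!: 0!·2!·3!·2!·1!·2! = 48
prefactor² = (2J+1)·Δ·N² = 16/5
  k=2: +1/(2!·0!·0!·1!·0!·2!) = 1/4
Σ = 1/4  ⇒  CG² = 16/5·1/4² = 1/5
CG = +√(1/5) = +0.447214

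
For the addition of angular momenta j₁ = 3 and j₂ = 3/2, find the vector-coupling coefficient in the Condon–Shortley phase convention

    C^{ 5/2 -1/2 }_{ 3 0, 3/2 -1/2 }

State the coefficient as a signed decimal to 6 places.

triangle: 2!·4!·1!/8! = 48/40320
(j±m)!: 3!·3!·1!·2!·2!·3! = 864
prefactor² = (2J+1)·Δ·N² = 216/35
  k=0: +1/(0!·2!·3!·1!·1!·0!) = 1/12
  k=1: −1/(1!·1!·2!·0!·2!·1!) = -1/4
Σ = -1/6  ⇒  CG² = 216/35·(-1/6)² = 6/35
CG = −√(6/35) = -0.414039

-0.414039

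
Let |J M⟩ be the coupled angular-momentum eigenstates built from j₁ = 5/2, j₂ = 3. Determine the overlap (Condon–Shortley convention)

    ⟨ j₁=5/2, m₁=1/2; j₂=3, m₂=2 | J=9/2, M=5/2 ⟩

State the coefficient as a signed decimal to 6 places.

j₁+j₂−J=1  J+j₁−j₂=4  J−j₁+j₂=5  j₁+j₂+J+1=11
(j₁±m₁, j₂±m₂, J±M) = (3,2,5,1,7,2)
P² = 115200/11
sum k=0..1:
  [0] +1/480 = 1/480
  [1] −1/144 = -1/144
S = -7/1440
C² = P²·S² = 49/198 ; C = -0.497468

-0.497468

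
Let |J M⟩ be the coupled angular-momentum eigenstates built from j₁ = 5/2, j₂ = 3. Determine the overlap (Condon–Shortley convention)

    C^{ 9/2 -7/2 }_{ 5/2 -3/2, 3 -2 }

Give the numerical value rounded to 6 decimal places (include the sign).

√[10·1!4!5!/11! · 1!4!1!5!1!8!] = √(921600/11)
  +(−1)^0/∏(0,1,4,1,0,4)! = 1/576  (running 1/576)
  +(−1)^1/∏(1,0,3,0,1,5)! = -1/720  (running 1/2880)
⟨..|..⟩ = √(921600/11)·(1/2880) = +0.100504

+0.100504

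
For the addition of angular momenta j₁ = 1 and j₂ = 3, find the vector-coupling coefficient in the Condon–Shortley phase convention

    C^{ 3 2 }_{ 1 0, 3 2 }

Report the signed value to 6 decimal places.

√[7·1!1!5!/8! · 1!1!5!1!5!1!] = √(300)
  +(−1)^0/∏(0,1,1,5,0,0)! = 1/120  (running 1/120)
  +(−1)^1/∏(1,0,0,4,1,1)! = -1/24  (running -1/30)
⟨..|..⟩ = √(300)·(-1/30) = -0.577350

−√(1/3) = -0.577350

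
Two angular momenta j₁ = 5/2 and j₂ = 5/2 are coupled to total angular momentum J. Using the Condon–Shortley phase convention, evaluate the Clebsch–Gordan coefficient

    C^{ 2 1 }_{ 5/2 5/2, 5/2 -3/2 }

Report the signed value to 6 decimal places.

+0.597614  (= +√(5/14))

j₁+j₂−J=3  J+j₁−j₂=2  J−j₁+j₂=2  j₁+j₂+J+1=8
(j₁±m₁, j₂±m₂, J±M) = (5,0,1,4,3,1)
P² = 360/7
sum k=0..0:
  [0] +1/12 = 1/12
S = 1/12
C² = P²·S² = 5/14 ; C = +0.597614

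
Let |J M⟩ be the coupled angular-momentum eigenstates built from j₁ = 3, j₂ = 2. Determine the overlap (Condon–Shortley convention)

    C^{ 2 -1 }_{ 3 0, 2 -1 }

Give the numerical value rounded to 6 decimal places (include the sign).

√[5·3!3!1!/8! · 3!3!1!3!1!3!] = √(81/14)
  +(−1)^0/∏(0,3,3,1,0,0)! = 1/36  (running 1/36)
  +(−1)^1/∏(1,2,2,0,1,1)! = -1/4  (running -2/9)
⟨..|..⟩ = √(81/14)·(-2/9) = -0.534522

−√(2/7) ≈ -0.534522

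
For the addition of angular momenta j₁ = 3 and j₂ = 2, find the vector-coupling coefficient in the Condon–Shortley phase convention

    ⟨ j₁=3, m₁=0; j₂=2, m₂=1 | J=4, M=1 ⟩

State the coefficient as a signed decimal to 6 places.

j₁+j₂−J=1  J+j₁−j₂=5  J−j₁+j₂=3  j₁+j₂+J+1=10
(j₁±m₁, j₂±m₂, J±M) = (3,3,3,1,5,3)
P² = 1944/7
sum k=0..1:
  [0] +1/72 = 1/72
  [1] −1/24 = -1/24
S = -1/36
C² = P²·S² = 3/14 ; C = -0.462910

-0.462910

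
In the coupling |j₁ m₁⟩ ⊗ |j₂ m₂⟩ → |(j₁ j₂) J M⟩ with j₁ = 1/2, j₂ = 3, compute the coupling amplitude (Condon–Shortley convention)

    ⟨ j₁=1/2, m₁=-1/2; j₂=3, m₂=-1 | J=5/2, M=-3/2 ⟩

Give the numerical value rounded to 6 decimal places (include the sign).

√[6·1!0!5!/7! · 0!1!2!4!1!4!] = √(1152/7)
  +(−1)^1/∏(1,0,0,1,0,4)! = -1/24  (running -1/24)
⟨..|..⟩ = √(1152/7)·(-1/24) = -0.534522

-0.534522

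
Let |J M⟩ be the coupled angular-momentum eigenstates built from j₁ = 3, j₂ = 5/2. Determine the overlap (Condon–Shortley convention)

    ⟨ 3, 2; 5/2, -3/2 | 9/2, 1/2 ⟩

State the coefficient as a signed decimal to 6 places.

triangle: 1!·5!·4!/11! = 2880/39916800
(j±m)!: 5!·1!·1!·4!·5!·4! = 8294400
prefactor² = (2J+1)·Δ·N² = 460800/77
  k=0: +1/(0!·1!·1!·1!·4!·3!) = 1/144
  k=1: −1/(1!·0!·0!·0!·5!·4!) = -1/2880
Σ = 19/2880  ⇒  CG² = 460800/77·19/2880² = 361/1386
CG = +√(361/1386) = +0.510355

+0.510355  (= +√(361/1386))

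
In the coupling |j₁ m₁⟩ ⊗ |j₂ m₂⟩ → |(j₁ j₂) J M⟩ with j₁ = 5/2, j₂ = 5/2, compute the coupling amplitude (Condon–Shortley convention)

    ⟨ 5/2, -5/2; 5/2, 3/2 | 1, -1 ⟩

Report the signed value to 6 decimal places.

+0.377964  (= +√(1/7))

triangle: 4!·1!·1!/7! = 24/5040
(j±m)!: 0!·5!·4!·1!·0!·2! = 5760
prefactor² = (2J+1)·Δ·N² = 576/7
  k=4: +1/(4!·0!·1!·0!·0!·1!) = 1/24
Σ = 1/24  ⇒  CG² = 576/7·1/24² = 1/7
CG = +√(1/7) = +0.377964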